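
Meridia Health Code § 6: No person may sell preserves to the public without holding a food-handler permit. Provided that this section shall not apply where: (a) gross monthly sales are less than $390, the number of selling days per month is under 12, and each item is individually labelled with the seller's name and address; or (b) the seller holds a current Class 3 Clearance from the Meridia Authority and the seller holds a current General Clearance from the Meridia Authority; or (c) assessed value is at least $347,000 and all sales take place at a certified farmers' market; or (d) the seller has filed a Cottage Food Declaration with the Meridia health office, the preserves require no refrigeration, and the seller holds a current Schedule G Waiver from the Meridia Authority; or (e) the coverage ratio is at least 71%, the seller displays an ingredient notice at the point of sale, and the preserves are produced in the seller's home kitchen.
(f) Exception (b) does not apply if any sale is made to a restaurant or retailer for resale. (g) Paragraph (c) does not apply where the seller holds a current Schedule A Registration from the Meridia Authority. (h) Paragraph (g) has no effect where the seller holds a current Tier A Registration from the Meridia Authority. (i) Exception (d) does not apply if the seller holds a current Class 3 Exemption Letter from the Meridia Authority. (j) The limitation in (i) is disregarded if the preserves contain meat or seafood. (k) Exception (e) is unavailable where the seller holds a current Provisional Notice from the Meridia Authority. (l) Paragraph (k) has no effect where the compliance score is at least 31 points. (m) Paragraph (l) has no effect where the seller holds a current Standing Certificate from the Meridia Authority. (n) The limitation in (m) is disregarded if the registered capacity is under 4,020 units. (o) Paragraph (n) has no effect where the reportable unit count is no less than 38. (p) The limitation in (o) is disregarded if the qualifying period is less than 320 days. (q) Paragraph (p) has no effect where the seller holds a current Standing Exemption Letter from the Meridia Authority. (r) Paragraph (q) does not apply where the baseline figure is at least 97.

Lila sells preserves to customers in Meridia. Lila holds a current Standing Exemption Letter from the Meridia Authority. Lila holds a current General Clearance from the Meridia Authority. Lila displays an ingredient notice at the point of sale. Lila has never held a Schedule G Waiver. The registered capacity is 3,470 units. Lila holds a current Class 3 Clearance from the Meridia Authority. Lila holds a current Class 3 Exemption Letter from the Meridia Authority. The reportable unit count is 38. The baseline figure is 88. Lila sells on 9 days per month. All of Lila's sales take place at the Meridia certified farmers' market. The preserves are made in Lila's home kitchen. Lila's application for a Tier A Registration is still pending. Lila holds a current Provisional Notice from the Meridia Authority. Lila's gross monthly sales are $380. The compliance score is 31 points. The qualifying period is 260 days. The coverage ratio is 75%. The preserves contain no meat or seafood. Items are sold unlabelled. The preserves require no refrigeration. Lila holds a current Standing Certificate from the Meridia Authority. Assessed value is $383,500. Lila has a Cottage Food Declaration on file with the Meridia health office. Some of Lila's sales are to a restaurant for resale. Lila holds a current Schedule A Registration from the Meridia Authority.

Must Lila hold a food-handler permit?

Exception (a) does not apply: items are sold unlabelled.
Exception (b)'s conditions are all satisfied: a current Class 3 Clearance is held; a current General Clearance is held. But applying paragraph (f): (f) is engaged — some sales are to a restaurant for resale. So (b) is unavailable.
Exception (c) is satisfied on its face — assessed value is $383,500, meeting the $347,000 threshold; all sales are at a certified farmers' market. But applying paragraphs (g)–(h): (g) operates against (c): a current Schedule A Registration is held. (h) does not operate here (there is no Tier A Registration in force), so (g) stands. Exception (c) does not apply.
Exception (d) does not apply: no current Schedule G Waiver is held.
Exception (e) is satisfied on its face — the coverage ratio is 75%, meeting the 71% threshold; an ingredient notice is displayed; the preserves are home-kitchen produced. But applying paragraphs (k)–(r): (k) operates against (e): a current Provisional Notice is held. (l) would limit (k) — the compliance score is 31 points, meeting the 31 points threshold — but (m) sets (l) aside: (m) is engaged — a current Standing Certificate is held. (n) is triggered (the registered capacity is 3,470 units, under the 4,020 units limit), but is itself disapplied by (o): (o) operates against (n): the reportable unit count is 38, meeting the 38 threshold. (p) is triggered (the qualifying period is 260 days, less than the 320 days limit), but is itself disapplied by (q): (q) operates against (p): a current Standing Exemption Letter is held. (r), which would lift (q), does not operate here — the baseline figure is 88, short of 97. So (e) is unavailable.
No exception displaces § 6.

Yes — Lila must hold a food-handler permit.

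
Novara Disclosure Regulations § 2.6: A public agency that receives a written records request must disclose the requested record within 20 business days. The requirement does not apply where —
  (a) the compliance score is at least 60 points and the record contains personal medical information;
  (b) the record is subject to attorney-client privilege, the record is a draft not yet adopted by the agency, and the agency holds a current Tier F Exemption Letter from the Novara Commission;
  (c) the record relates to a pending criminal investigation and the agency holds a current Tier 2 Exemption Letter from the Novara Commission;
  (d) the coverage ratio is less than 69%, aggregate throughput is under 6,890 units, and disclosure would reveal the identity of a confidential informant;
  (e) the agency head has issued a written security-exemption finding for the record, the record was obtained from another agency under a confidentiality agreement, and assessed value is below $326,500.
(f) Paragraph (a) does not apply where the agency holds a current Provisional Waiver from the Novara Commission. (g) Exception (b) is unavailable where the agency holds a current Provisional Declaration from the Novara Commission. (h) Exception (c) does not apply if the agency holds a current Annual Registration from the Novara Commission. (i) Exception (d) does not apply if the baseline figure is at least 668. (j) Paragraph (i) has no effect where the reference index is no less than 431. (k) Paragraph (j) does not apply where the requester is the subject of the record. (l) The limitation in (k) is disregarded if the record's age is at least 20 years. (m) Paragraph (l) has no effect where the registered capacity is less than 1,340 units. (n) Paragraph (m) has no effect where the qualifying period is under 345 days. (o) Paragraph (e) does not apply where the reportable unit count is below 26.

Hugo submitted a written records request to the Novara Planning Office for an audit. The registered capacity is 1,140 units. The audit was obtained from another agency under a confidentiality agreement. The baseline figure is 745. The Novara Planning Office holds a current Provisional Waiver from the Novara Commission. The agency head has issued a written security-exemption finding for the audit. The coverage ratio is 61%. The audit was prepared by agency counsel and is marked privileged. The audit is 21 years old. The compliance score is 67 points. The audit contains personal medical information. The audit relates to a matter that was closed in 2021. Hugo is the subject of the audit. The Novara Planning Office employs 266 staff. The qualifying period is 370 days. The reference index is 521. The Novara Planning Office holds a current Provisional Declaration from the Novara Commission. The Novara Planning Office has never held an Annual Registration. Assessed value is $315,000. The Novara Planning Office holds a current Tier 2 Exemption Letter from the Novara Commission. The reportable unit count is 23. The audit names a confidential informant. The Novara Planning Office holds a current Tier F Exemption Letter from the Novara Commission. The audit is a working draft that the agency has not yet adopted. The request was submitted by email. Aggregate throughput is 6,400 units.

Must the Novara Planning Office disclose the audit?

Yes — the Novara Planning Office must disclose the audit.

Exception (a)'s conditions are all satisfied: the compliance score is 67 points, meeting the 60 points threshold; the audit contains personal medical information. Turning to paragraph (f): (f) is engaged — a current Provisional Waiver is held. Exception (a) does not apply.
Exception (b)'s conditions are all satisfied: the audit is privileged; the audit is an unadopted draft; a current Tier F Exemption Letter is held. But: (g) operates against (b): a current Provisional Declaration is held. So (b) is unavailable.
Exception (c) fails — the audit relates to a closed matter.
All of (d)'s requirements are met (the coverage ratio is 61%, less than the 69% limit; aggregate throughput is 6,400 units, under the 6,890 units limit; the audit names a confidential informant). But applying paragraphs (i)–(n): (i) applies — the baseline figure is 745, meeting the 668 threshold. (j) is triggered (the reference index is 521, meeting the 431 threshold), but is displaced by (k): (k) operates — Hugo is the subject of the audit. (l) is triggered (the record's age is 21 years, meeting the 20 years threshold), but is itself disapplied by (m): (m) is engaged — the registered capacity is 1,140 units, less than the 1,340 units limit. (n), which would lift (m), does not operate here — the qualifying period is 370 days, not under 345 days. (d) is therefore removed.
Exception (e): a written security-exemption finding has been issued; the audit was obtained under a confidentiality agreement; assessed value is $315,000, below the $326,500 limit — every condition holds. But applying paragraph (o): (o) operates against (e): the reportable unit count is 23, below the 26 limit. So (e) is unavailable.
No exception is made out. the Novara Planning Office falls within the general rule.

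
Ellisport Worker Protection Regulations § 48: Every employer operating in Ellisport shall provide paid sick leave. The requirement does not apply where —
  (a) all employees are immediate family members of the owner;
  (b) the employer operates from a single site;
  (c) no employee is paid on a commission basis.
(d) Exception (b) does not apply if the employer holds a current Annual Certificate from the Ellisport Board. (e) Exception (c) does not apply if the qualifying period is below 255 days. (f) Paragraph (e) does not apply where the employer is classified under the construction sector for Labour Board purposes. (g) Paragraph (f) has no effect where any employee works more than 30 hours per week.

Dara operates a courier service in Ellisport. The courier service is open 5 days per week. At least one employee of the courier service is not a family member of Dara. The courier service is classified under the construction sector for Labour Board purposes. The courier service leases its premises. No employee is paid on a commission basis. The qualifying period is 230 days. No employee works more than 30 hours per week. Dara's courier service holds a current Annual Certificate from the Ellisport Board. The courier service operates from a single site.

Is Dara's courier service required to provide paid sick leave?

No — exception (c) applies; Dara's courier service is not required to provide paid sick leave.

Exception (a) requires that all employees are immediate family members of the owner; but at least one employee is not a family member, so (a) is unavailable.
All of (b)'s requirements are met (the employer operates from a single site). However, paragraph (d) must be considered: (d) is triggered — a current Annual Certificate is held. So (b) is unavailable.
Exception (c)'s conditions are all satisfied: no employee is paid on commission. Under paragraphs (e)–(g): (e) is engaged (the qualifying period is 230 days, below the 255 days limit), but is overridden by (f): (f) is triggered — the courier service is classified under the construction sector. (g) is not engaged (no employee exceeds 30 hours/week), so (f) stands. (c) remains available.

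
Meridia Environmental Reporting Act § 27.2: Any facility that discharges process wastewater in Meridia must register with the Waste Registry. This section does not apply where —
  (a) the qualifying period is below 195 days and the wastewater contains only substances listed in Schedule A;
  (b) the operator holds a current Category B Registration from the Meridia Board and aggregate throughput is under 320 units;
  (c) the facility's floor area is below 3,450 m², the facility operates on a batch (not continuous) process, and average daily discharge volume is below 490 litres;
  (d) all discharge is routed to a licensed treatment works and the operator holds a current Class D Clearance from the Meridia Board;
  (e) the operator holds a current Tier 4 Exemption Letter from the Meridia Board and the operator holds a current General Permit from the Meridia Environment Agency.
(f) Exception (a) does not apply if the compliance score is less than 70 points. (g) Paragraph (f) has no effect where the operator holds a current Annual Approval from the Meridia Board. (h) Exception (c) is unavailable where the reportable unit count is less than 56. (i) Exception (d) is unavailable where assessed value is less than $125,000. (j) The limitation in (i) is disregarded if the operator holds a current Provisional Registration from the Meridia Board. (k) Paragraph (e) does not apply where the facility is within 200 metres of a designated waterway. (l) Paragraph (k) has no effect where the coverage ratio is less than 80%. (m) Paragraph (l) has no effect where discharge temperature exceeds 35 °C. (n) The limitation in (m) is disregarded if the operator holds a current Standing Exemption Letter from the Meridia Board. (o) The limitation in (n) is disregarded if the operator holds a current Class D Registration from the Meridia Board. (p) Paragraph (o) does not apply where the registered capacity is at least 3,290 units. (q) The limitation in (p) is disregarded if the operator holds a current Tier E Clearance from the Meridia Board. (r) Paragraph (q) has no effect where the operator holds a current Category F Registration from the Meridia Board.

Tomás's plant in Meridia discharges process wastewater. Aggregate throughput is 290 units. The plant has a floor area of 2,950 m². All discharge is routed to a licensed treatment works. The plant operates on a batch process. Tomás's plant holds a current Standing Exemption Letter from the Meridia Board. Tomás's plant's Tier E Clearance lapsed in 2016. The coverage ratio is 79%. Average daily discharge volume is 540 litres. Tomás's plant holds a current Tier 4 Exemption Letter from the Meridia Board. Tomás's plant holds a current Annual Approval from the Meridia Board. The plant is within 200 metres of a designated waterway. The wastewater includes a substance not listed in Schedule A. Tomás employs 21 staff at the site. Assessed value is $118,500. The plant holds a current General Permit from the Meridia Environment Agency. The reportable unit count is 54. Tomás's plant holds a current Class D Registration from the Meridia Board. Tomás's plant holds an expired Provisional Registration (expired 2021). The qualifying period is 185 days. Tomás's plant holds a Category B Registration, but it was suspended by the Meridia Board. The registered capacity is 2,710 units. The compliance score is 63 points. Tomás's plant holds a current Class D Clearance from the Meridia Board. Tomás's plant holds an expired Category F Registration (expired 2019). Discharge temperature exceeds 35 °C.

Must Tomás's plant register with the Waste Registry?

Exception (a) fails — the wastewater includes a non-Schedule-A substance.
Exception (b) does not apply: there is no Category B Registration in force.
Exception (c) does not apply: average daily discharge volume is 540 litres, not below 490 litres.
Exception (d): discharge is routed to a licensed treatment works; a current Class D Clearance is held — every condition holds. However, paragraphs (i)–(j) must be considered: (i) is triggered — assessed value is $118,500, less than the $125,000 limit. (j) is not engaged (there is no Provisional Registration in force), so (i) stands. Exception (d) does not apply.
Exception (e) is satisfied on its face — a current Tier 4 Exemption Letter is held; a current General Permit is held. However, paragraphs (k)–(r) must be considered: (k) is triggered — the plant is within 200 m of a designated waterway. (l) applies (the coverage ratio is 79%, less than the 80% limit), but is set aside by (m): (m) operates against (l): discharge temperature exceeds 35 °C. (n) is engaged (a current Standing Exemption Letter is held), but is set aside by (o): (o) operates against (n): a current Class D Registration is held. (p), which would lift (o), does not operate here — the registered capacity is 2,710 units, short of 3,290 units. (e) is therefore removed.
No exception displaces § 27.2.

Yes — Tomás's plant must register with the Waste Registry.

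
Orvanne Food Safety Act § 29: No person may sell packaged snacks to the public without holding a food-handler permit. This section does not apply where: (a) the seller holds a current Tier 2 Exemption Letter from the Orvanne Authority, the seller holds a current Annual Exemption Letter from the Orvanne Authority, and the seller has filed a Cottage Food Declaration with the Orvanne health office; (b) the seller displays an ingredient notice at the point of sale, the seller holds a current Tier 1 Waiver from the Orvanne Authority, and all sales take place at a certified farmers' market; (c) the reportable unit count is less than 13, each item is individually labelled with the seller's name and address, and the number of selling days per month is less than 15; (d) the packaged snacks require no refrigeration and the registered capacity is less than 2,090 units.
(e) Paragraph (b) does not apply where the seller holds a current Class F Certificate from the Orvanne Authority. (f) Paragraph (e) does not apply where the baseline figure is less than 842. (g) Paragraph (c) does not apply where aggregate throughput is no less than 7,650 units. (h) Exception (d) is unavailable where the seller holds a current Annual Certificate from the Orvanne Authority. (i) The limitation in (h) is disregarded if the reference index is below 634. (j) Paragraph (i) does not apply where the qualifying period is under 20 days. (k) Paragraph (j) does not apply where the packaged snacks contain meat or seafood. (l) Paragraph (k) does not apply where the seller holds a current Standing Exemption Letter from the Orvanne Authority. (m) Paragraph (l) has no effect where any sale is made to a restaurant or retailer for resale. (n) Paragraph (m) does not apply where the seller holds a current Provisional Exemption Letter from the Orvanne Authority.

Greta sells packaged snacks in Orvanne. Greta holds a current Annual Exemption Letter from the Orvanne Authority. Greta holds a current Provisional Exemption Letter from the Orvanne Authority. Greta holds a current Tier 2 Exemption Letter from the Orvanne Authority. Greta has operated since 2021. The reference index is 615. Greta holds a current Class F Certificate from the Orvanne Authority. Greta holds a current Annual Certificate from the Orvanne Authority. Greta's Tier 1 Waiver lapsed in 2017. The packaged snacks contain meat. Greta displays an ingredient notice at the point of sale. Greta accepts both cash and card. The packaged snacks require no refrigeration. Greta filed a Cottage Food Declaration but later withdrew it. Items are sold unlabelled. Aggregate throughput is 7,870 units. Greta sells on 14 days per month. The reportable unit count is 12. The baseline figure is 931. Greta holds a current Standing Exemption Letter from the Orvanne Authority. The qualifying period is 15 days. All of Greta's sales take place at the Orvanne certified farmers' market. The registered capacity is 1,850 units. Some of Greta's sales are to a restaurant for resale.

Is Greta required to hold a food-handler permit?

Exception (a) does not apply: the Cottage Food Declaration was withdrawn.
Exception (b) fails — no current Tier 1 Waiver is held.
Exception (c) requires that each item is individually labelled with the seller's name and address; but items are sold unlabelled, so (c) is unavailable.
Exception (d) is satisfied on its face — the packaged snacks are shelf-stable; the registered capacity is 1,850 units, less than the 2,090 units limit. However, paragraphs (h)–(n) must be considered: (h) applies — a current Annual Certificate is held. (i) operates (the reference index is 615, below the 634 limit), but is displaced by (j): (j) operates against (i): the qualifying period is 15 days, under the 20 days limit. (k) would limit (j) — the packaged snacks contain meat — but (l) sets (k) aside: (l) operates — a current Standing Exemption Letter is held. (m) would limit (l) — some sales are to a restaurant for resale — but (n) sets (m) aside: (n) is engaged — a current Provisional Exemption Letter is held. (d) is therefore removed.
No exception is made out. Greta falls within the general rule.

Yes — Greta must hold a food-handler permit.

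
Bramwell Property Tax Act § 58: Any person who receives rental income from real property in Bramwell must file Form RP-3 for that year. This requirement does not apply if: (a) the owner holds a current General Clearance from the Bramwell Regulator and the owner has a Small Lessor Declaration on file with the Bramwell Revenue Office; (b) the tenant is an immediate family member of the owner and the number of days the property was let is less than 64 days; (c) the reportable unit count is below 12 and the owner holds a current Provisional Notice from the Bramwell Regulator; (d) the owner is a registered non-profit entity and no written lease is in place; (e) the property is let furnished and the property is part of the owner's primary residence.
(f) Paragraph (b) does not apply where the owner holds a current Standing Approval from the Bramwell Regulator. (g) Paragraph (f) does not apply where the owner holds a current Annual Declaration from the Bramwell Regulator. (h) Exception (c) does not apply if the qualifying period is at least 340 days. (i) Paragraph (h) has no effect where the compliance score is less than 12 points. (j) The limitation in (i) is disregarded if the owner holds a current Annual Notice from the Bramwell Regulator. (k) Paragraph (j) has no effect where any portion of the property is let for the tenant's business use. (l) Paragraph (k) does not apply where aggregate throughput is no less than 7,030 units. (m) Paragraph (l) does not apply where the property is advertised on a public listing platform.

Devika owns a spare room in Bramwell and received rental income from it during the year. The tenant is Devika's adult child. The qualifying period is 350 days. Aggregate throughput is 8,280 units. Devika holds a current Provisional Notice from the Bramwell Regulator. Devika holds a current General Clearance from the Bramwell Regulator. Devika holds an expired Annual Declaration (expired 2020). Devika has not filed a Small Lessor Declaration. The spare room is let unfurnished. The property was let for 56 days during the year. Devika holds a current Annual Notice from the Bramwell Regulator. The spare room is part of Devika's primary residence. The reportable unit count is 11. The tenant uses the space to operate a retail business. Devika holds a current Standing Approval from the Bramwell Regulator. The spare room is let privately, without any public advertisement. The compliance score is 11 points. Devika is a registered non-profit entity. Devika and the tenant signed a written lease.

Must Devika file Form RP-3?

Yes — Devika must file Form RP-3.

Exception (a) requires that the owner has a Small Lessor Declaration on file with the Bramwell Revenue Office; but no Small Lessor Declaration is on file, so (a) is unavailable.
All of (b)'s requirements are met (the tenant is an immediate family member; the number of days the property was let is 56 days, less than the 64 days limit). However, paragraphs (f)–(g) must be considered: (f) operates — a current Standing Approval is held. (g) is not engaged (there is no Annual Declaration in force), so (f) stands. (b) is therefore removed.
Exception (c)'s conditions are all satisfied: the reportable unit count is 11, below the 12 limit; a current Provisional Notice is held. But applying paragraphs (h)–(m): (h) applies — the qualifying period is 350 days, meeting the 340 days threshold. (i) would limit (h) — the compliance score is 11 points, less than the 12 points limit — but (j) sets (i) aside: (j) applies — a current Annual Notice is held. (k) would limit (j) — the space is let for business use — but (l) sets (k) aside: (l) operates against (k): aggregate throughput is 8,280 units, meeting the 7,030 units threshold. (m), which would lift (l), is inapplicable — the property is let privately without advertisement. So (c) is unavailable.
Exception (d) does not apply: a written lease is in place.
Exception (e) does not apply: the property is let unfurnished.
None of the exceptions is available; § 58 applies in full.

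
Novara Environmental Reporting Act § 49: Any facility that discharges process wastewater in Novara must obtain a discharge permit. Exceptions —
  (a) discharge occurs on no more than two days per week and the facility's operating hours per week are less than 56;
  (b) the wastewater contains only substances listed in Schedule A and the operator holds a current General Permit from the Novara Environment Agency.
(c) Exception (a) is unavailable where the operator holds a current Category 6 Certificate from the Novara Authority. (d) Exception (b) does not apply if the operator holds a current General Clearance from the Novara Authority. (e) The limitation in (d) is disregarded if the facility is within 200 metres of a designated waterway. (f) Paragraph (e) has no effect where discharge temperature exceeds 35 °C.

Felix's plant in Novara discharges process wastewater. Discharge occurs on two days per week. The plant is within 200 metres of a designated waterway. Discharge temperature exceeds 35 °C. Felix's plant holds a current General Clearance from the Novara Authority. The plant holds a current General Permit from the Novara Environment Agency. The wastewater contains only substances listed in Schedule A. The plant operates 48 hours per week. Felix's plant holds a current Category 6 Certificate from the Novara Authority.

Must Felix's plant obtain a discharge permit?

Yes — Felix's plant must obtain a discharge permit.

Exception (a)'s conditions are all satisfied: discharge occurs on no more than two days per week; the facility's operating hours per week are 48, less than the 56 limit. But: (c) operates — a current Category 6 Certificate is held. (a) is therefore removed.
Exception (b)'s conditions are all satisfied: the wastewater is Schedule-A-only; a current General Permit is held. But: (d) is triggered — a current General Clearance is held. (e) would limit (d) — the plant is within 200 m of a designated waterway — but (f) sets (e) aside: (f) operates against (e): discharge temperature exceeds 35 °C. Exception (b) does not apply.
Every exception is unavailable, so the rule governs.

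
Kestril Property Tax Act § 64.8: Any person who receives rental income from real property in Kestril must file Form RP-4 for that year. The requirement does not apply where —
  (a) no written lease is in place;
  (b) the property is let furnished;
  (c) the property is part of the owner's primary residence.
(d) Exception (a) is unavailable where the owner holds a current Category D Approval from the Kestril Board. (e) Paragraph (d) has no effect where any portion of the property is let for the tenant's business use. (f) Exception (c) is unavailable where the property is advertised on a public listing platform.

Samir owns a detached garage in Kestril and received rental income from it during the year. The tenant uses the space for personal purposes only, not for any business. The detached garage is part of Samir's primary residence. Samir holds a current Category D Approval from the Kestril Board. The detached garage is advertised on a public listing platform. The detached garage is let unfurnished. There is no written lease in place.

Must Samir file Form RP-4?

Exception (a): there is no written lease — every condition holds. Turning to paragraphs (d)–(e): (d) operates against (a): a current Category D Approval is held. (e), which would lift (d), does not operate here — the space is used for personal purposes only. (a) is therefore removed.
Exception (b) fails — the property is let unfurnished.
Exception (c): the detached garage is part of the primary residence — every condition holds. Turning to paragraph (f): (f) operates against (c): the property is publicly advertised. (c) is therefore removed.
No exception applies. The general rule governs.

Yes — Samir must file Form RP-4.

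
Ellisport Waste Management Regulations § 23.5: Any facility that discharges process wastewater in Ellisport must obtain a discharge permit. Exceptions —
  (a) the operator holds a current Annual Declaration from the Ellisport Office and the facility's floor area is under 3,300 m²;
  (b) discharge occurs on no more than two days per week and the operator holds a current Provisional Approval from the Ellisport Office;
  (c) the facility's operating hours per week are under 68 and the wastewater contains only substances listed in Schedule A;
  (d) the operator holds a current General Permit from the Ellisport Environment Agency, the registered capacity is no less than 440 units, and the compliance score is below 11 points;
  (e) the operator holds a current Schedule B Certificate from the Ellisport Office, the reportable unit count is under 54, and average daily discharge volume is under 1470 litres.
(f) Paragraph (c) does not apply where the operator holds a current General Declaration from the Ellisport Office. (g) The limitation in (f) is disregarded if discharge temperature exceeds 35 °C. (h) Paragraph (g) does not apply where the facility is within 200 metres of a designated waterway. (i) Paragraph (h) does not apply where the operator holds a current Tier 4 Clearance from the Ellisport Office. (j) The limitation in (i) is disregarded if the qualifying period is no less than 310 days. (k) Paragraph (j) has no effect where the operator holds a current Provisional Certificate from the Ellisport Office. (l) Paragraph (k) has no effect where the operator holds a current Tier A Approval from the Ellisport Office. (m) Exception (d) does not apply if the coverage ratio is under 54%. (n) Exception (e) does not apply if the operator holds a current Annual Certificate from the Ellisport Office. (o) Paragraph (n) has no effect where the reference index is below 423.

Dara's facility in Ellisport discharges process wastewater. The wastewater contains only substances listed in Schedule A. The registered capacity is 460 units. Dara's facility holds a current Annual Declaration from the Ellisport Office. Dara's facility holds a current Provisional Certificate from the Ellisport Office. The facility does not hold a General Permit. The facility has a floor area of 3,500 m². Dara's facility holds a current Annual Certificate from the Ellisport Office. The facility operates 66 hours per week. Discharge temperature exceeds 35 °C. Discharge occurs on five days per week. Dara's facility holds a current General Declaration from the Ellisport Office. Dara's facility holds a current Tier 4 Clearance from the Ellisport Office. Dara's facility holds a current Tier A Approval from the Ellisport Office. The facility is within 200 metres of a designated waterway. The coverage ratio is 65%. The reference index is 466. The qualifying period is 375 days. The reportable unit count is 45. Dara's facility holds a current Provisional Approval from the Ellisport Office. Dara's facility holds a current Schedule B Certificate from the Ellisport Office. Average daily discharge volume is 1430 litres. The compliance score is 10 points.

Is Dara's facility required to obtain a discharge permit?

Exception (a) does not apply: the facility's floor area is 3,500 m², not under 3,300 m².
Exception (b) fails — discharge occurs on five days per week.
Exception (c): the facility's operating hours per week are 66, under the 68 limit; the wastewater is Schedule-A-only — every condition holds. But: (f) is engaged — a current General Declaration is held. (g) is triggered (discharge temperature exceeds 35 °C), but is itself disapplied by (h): (h) is triggered — the facility is within 200 m of a designated waterway. (i) operates (a current Tier 4 Clearance is held), but is overridden by (j): (j) applies — the qualifying period is 375 days, meeting the 310 days threshold. (k) is triggered (a current Provisional Certificate is held), but is itself disapplied by (l): (l) operates — a current Tier A Approval is held. (c) is therefore removed.
Exception (d) does not apply: no General Permit is held.
Exception (e)'s conditions are all satisfied: a current Schedule B Certificate is held; the reportable unit count is 45, under the 54 limit; average daily discharge volume is 1430 litres, under the 1470 litres limit. But: (n) applies — a current Annual Certificate is held. (o) does not operate here (the reference index is 466, not below 423), so (n) stands. So (e) is unavailable.
None of the exceptions is available; § 23.5 applies in full.

Yes — Dara's facility must obtain a discharge permit.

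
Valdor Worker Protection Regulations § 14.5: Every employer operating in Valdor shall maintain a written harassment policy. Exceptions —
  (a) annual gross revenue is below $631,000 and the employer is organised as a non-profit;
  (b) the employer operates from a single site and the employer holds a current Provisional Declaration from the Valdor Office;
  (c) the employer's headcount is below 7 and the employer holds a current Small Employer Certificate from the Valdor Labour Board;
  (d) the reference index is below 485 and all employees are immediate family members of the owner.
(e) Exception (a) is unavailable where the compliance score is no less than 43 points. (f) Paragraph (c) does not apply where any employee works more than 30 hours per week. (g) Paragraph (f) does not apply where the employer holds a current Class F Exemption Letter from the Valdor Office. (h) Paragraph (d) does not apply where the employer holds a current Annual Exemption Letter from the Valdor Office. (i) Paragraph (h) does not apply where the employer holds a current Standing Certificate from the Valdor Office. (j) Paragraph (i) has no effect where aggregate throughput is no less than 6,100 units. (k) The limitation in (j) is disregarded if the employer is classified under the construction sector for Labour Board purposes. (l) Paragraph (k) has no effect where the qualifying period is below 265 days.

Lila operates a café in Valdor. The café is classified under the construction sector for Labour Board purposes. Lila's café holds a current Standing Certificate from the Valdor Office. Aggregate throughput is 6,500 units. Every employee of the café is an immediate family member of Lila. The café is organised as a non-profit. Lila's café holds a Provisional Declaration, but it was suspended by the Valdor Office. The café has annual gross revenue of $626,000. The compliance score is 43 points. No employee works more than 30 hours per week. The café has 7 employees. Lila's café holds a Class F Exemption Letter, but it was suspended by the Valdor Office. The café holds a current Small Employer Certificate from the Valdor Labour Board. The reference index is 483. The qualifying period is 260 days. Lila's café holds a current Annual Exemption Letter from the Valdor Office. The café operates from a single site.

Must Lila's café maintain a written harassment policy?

Yes — Lila's café must maintain a written harassment policy.

Exception (a) is satisfied on its face — annual gross revenue is $626,000, below the $631,000 limit; the employer is a non-profit. But applying paragraph (e): (e) applies — the compliance score is 43 points, meeting the 43 points threshold. (a) is therefore removed.
Exception (b) does not apply: the Provisional Declaration is not current.
Exception (c) requires that the employer's headcount is below 7; but the employer's headcount is 7, not below 7, so (c) is unavailable.
Exception (d)'s conditions are all satisfied: the reference index is 483, below the 485 limit; every employee is an immediate family member. Turning to paragraphs (h)–(l): (h) operates against (d): a current Annual Exemption Letter is held. (i) would limit (h) — a current Standing Certificate is held — but (j) sets (i) aside: (j) operates against (i): aggregate throughput is 6,500 units, meeting the 6,100 units threshold. (k) is engaged (the café is classified under the construction sector), but is displaced by (l): (l) operates against (k): the qualifying period is 260 days, below the 265 days limit. Exception (d) does not apply.
No exception applies. The general rule governs.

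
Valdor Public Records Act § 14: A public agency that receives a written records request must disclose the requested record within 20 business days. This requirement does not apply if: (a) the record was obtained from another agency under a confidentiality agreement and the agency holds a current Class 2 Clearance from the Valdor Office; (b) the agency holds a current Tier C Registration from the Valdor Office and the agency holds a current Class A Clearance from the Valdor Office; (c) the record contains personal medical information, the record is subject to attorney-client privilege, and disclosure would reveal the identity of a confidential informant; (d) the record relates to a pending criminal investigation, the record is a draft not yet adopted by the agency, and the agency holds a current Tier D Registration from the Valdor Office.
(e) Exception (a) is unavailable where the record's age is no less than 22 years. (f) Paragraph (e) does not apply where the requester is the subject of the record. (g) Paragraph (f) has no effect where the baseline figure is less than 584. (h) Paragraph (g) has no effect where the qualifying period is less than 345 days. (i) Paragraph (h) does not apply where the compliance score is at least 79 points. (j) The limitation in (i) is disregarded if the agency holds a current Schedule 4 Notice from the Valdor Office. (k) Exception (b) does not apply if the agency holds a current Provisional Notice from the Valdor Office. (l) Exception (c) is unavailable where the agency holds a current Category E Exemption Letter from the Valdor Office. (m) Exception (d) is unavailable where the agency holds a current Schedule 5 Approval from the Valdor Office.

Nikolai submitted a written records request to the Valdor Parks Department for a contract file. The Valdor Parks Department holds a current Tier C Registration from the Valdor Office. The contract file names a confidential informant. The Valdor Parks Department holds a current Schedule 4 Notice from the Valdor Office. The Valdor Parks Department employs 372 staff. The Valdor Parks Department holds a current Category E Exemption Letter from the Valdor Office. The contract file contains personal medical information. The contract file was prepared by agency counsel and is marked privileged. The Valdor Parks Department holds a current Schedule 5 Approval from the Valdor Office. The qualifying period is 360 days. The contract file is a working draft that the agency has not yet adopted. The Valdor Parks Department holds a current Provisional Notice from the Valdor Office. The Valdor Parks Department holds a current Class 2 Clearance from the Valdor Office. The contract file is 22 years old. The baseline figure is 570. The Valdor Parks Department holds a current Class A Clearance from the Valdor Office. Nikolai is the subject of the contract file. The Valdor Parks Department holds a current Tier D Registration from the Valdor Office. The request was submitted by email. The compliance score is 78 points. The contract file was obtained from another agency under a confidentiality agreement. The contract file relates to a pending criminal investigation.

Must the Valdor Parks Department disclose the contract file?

Yes — the Valdor Parks Department must disclose the contract file.

Exception (a): the contract file was obtained under a confidentiality agreement; a current Class 2 Clearance is held — every condition holds. Turning to paragraphs (e)–(j): (e) operates against (a): the record's age is 22 years, meeting the 22 years threshold. (f) is triggered (Nikolai is the subject of the contract file), but is overridden by (g): (g) operates against (f): the baseline figure is 570, less than the 584 limit. (h) is inapplicable (the qualifying period is 360 days, not less than 345 days), so (g) stands. Exception (a) does not apply.
All of (b)'s requirements are met (a current Tier C Registration is held; a current Class A Clearance is held). However, paragraph (k) must be considered: (k) is triggered — a current Provisional Notice is held. (b) is therefore removed.
Exception (c)'s conditions are all satisfied: the contract file contains personal medical information; the contract file is privileged; the contract file names a confidential informant. Turning to paragraph (l): (l) operates against (c): a current Category E Exemption Letter is held. Exception (c) does not apply.
Exception (d) is satisfied on its face — the contract file relates to a pending investigation; the contract file is an unadopted draft; a current Tier D Registration is held. However, paragraph (m) must be considered: (m) operates — a current Schedule 5 Approval is held. Exception (d) does not apply.
No exception is made out. the Valdor Parks Department falls within the general rule.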